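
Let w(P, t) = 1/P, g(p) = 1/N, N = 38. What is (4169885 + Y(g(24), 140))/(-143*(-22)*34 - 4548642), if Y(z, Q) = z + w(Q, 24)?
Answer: -11091894189/11814863480 ≈ -0.93881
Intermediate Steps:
g(p) = 1/38
Y(z, Q) = z + 1/Q
(4169885 + Y(g(24), 140))/(-143*(-22)*34 - 4548642) = (4169885 + (1/38 + 1/140))/(-143*(-22)*34 - 4548642) = (4169885 + (1/38 + 1/140))/(3146*34 - 4548642) = (4169885 + 89/2660)/(106964 - 4548642) = (11091894189/2660)/(-4441678) = (11091894189/2660)*(-1/4441678) = -11091894189/11814863480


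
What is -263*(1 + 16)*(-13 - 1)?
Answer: 62594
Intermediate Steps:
-263*(1 + 16)*(-13 - 1) = -4471*(-14) = -263*(-238) = 62594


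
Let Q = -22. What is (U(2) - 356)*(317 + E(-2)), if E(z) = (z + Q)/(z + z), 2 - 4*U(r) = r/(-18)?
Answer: -4133431/36 ≈ -1.1482e+5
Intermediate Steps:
U(r) = 1/2 + r/72 (U(r) = 1/2 - r/(4*(-18)) = 1/2 - r*(-1)/(4*18) = 1/2 - (-1)*r/72 = 1/2 + r/72)
E(z) = (-22 + z)/(2*z) (E(z) = (z - 22)/(z + z) = (-22 + z)/((2*z)) = (-22 + z)*(1/(2*z)) = (-22 + z)/(2*z))
(U(2) - 356)*(317 + E(-2)) = ((1/2 + (1/72)*2) - 356)*(317 + (1/2)*(-22 - 2)/(-2)) = ((1/2 + 1/36) - 356)*(317 + (1/2)*(-1/2)*(-24)) = (19/36 - 356)*(317 + 6) = -12797/36*323 = -4133431/36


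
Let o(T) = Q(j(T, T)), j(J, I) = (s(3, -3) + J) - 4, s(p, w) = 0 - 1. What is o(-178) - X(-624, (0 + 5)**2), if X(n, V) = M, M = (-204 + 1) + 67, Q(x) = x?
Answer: -47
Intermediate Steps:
s(p, w) = -1
j(J, I) = -5 + J (j(J, I) = (-1 + J) - 4 = -5 + J)
o(T) = -5 + T
M = -136 (M = -203 + 67 = -136)
X(n, V) = -136
o(-178) - X(-624, (0 + 5)**2) = (-5 - 178) - 1*(-136) = -183 + 136 = -47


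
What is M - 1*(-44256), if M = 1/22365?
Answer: 989785441/22365 ≈ 44256.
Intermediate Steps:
M = 1/22365 ≈ 4.4713e-5
M - 1*(-44256) = 1/22365 - 1*(-44256) = 1/22365 + 44256 = 989785441/22365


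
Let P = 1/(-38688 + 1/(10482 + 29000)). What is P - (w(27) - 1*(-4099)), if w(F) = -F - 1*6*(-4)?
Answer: -6256556542522/1527479615 ≈ -4096.0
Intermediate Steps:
w(F) = 24 - F (w(F) = -F - 6*(-4) = -F + 24 = 24 - F)
P = -39482/1527479615 (P = 1/(-38688 + 1/39482) = 1/(-1527479615/39482) = -39482/1527479615 ≈ -2.5848e-5)
P - (w(27) - 1*(-4099)) = -39482/1527479615 - ((24 - 1*27) - 1*(-4099)) = -39482/1527479615 - ((24 - 27) + 4099) = -39482/1527479615 - (-3 + 4099) = -39482/1527479615 - 1*4096 = -39482/1527479615 - 4096 = -6256556542522/1527479615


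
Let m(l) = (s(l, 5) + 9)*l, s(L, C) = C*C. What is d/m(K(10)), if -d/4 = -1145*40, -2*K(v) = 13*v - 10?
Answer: -4580/51 ≈ -89.804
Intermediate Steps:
s(L, C) = C**2
K(v) = 5 - 13*v/2 (K(v) = -(13*v - 10)/2 = -(-10 + 13*v)/2 = 5 - 13*v/2)
m(l) = 34*l (m(l) = (5**2 + 9)*l = (25 + 9)*l = 34*l)
d = 183200 (d = -(-4580)*40 = -4*(-45800) = 183200)
d/m(K(10)) = 183200/((34*(5 - 13/2*10))) = 183200/((34*(5 - 65))) = 183200/((34*(-60))) = 183200/(-2040) = 183200*(-1/2040) = -4580/51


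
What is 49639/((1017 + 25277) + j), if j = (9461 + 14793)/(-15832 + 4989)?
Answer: 538235677/285081588 ≈ 1.8880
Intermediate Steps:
j = -24254/10843 (j = 24254/(-10843) = 24254*(-1/10843) = -24254/10843 ≈ -2.2368)
49639/((1017 + 25277) + j) = 49639/((1017 + 25277) - 24254/10843) = 49639/(26294 - 24254/10843) = 49639/(285081588/10843) = 49639*(10843/285081588) = 538235677/285081588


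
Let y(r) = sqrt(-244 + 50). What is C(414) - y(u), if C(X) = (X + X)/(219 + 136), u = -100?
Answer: 828/355 - I*sqrt(194) ≈ 2.3324 - 13.928*I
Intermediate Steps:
C(X) = 2*X/355 (C(X) = (2*X)/355 = (2*X)*(1/355) = 2*X/355)
y(r) = I*sqrt(194) (y(r) = sqrt(-194) = I*sqrt(194))
C(414) - y(u) = (2/355)*414 - I*sqrt(194) = 828/355 - I*sqrt(194)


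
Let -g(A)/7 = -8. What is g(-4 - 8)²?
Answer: 3136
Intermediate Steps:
g(A) = 56 (g(A) = -7*(-8) = 56)
g(-4 - 8)² = 56² = 3136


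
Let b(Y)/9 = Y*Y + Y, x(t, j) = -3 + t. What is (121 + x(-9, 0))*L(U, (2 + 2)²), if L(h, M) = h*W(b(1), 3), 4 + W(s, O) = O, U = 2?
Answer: -218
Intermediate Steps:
b(Y) = 9*Y + 9*Y² (b(Y) = 9*(Y*Y + Y) = 9*(Y² + Y) = 9*(Y + Y²) = 9*Y + 9*Y²)
W(s, O) = -4 + O
L(h, M) = -h (L(h, M) = h*(-4 + 3) = h*(-1) = -h)
(121 + x(-9, 0))*L(U, (2 + 2)²) = (121 + (-3 - 9))*(-1*2) = (121 - 12)*(-2) = 109*(-2) = -218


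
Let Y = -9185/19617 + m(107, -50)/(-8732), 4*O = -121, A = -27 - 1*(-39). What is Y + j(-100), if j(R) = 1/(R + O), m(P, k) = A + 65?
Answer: -43258139585/89245030524 ≈ -0.48471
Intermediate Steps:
A = 12 (A = -27 + 39 = 12)
O = -121/4 (O = (1/4)*(-121) = -121/4 ≈ -30.250)
m(P, k) = 77 (m(P, k) = 12 + 65 = 77)
j(R) = 1/(-121/4 + R) (j(R) = 1/(R - 121/4) = 1/(-121/4 + R))
Y = -81713929/171295644 (Y = -9185/19617 + 77/(-8732) = -9185*1/19617 + 77*(-1/8732) = -9185/19617 - 77/8732 = -81713929/171295644 ≈ -0.47703)
Y + j(-100) = -81713929/171295644 + 4/(-121 + 4*(-100)) = -81713929/171295644 + 4/(-121 - 400) = -81713929/171295644 + 4/(-521) = -81713929/171295644 + 4*(-1/521) = -81713929/171295644 - 4/521 = -43258139585/89245030524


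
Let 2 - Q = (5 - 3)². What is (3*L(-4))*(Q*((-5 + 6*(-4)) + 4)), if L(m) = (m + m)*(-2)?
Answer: 2400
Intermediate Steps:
L(m) = -4*m (L(m) = (2*m)*(-2) = -4*m)
Q = -2 (Q = 2 - (5 - 3)² = 2 - 1*2² = 2 - 1*4 = 2 - 4 = -2)
(3*L(-4))*(Q*((-5 + 6*(-4)) + 4)) = (3*(-4*(-4)))*(-2*((-5 + 6*(-4)) + 4)) = (3*16)*(-2*((-5 - 24) + 4)) = 48*(-2*(-29 + 4)) = 48*(-2*(-25)) = 48*50 = 2400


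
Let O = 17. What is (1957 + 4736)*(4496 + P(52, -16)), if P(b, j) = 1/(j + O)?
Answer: 30098421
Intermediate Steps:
P(b, j) = 1/(17 + j) (P(b, j) = 1/(j + 17) = 1/(17 + j))
(1957 + 4736)*(4496 + P(52, -16)) = (1957 + 4736)*(4496 + 1/(17 - 16)) = 6693*(4496 + 1/1) = 6693*(4496 + 1) = 6693*4497 = 30098421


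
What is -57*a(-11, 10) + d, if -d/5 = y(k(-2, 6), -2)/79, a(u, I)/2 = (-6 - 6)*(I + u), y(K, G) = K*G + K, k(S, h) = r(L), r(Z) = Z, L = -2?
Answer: -108082/79 ≈ -1368.1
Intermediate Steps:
k(S, h) = -2
y(K, G) = K + G*K (y(K, G) = G*K + K = K + G*K)
a(u, I) = -24*I - 24*u (a(u, I) = 2*((-6 - 6)*(I + u)) = 2*(-12*(I + u)) = 2*(-12*I - 12*u) = -24*I - 24*u)
d = -10/79 (d = -5*(-2*(1 - 2))/79 = -5*(-2*(-1))/79 = -10/79 ≈ -0.12658)
-57*a(-11, 10) + d = -57*(-24*10 - 24*(-11)) - 10/79 = -57*(-240 + 264) - 10/79 = -57*24 - 10/79 = -1368 - 10/79 = -108082/79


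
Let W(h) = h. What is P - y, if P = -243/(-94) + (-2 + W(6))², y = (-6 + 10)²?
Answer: 243/94 ≈ 2.5851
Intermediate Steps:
y = 16 (y = 4² = 16)
P = 1747/94 (P = -243/(-94) + (-2 + 6)² = -243*(-1/94) + 4² = 243/94 + 16 = 1747/94 ≈ 18.585)
P - y = 1747/94 - 1*16 = 1747/94 - 16 = 243/94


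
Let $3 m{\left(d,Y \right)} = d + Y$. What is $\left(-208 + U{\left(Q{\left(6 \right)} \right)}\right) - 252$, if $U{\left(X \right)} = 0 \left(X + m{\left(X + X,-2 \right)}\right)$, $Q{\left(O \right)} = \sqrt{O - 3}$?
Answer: $-460$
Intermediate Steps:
$m{\left(d,Y \right)} = \frac{Y}{3} + \frac{d}{3}$ ($m{\left(d,Y \right)} = \frac{d + Y}{3} = \frac{Y + d}{3} = \frac{Y}{3} + \frac{d}{3}$)
$Q{\left(O \right)} = \sqrt{-3 + O}$
$U{\left(X \right)} = 0$ ($U{\left(X \right)} = 0 \left(X + \left(\frac{1}{3} \left(-2\right) + \frac{X + X}{3}\right)\right) = 0 \left(X + \left(- \frac{2}{3} + \frac{2 X}{3}\right)\right) = 0 \left(- \frac{2}{3} + \frac{5 X}{3}\right) = 0$)
$\left(-208 + U{\left(Q{\left(6 \right)} \right)}\right) - 252 = \left(-208 + 0\right) - 252 = -208 - 252 = -460$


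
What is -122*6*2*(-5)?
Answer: 7320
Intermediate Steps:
-122*6*2*(-5) = -1464*(-5) = -122*(-60) = 7320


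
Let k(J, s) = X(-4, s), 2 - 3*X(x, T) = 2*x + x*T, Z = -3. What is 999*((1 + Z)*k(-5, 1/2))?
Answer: -7992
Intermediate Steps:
X(x, T) = ⅔ - 2*x/3 - T*x/3 (X(x, T) = ⅔ - (2*x + x*T)/3 = ⅔ - (2*x + T*x)/3 = ⅔ + (-2*x/3 - T*x/3) = ⅔ - 2*x/3 - T*x/3)
k(J, s) = 10/3 + 4*s/3 (k(J, s) = ⅔ - ⅔*(-4) - ⅓*s*(-4) = ⅔ + 8/3 + 4*s/3 = 10/3 + 4*s/3)
999*((1 + Z)*k(-5, 1/2)) = 999*((1 - 3)*(10/3 + (4/3)/2)) = 999*(-2*(10/3 + (4/3)*(½))) = 999*(-2*(10/3 + ⅔)) = 999*(-2*4) = 999*(-8) = -7992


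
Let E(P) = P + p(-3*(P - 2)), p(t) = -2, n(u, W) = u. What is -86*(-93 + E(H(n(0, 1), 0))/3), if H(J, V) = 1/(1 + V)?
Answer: 24080/3 ≈ 8026.7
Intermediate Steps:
E(P) = -2 + P (E(P) = P - 2 = -2 + P)
-86*(-93 + E(H(n(0, 1), 0))/3) = -86*(-93 + (-2 + 1/(1 + 0))/3) = -86*(-93 + (-2 + 1/1)*(1/3)) = -86*(-93 + (-2 + 1)*(1/3)) = -86*(-93 - 1*1/3) = -86*(-93 - 1/3) = -86*(-280/3) = 24080/3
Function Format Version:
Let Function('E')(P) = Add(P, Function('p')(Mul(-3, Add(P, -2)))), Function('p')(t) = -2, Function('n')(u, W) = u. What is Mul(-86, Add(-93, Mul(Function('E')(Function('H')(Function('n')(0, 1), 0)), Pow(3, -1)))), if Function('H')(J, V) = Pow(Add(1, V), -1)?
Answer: Rational(24080, 3) ≈ 8026.7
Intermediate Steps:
Function('E')(P) = Add(-2, P) (Function('E')(P) = Add(P, -2) = Add(-2, P))
Mul(-86, Add(-93, Mul(Function('E')(Function('H')(Function('n')(0, 1), 0)), Pow(3, -1)))) = Mul(-86, Add(-93, Mul(Add(-2, Pow(Add(1, 0), -1)), Pow(3, -1)))) = Mul(-86, Add(-93, Mul(Add(-2, Pow(1, -1)), Rational(1, 3)))) = Mul(-86, Add(-93, Mul(Add(-2, 1), Rational(1, 3)))) = Mul(-86, Add(-93, Mul(-1, Rational(1, 3)))) = Mul(-86, Add(-93, Rational(-1, 3))) = Mul(-86, Rational(-280, 3)) = Rational(24080, 3)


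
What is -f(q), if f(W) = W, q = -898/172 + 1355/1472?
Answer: 272199/63296 ≈ 4.3004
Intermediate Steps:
q = -272199/63296 (q = -898*1/172 + 1355*(1/1472) = -449/86 + 1355/1472 = -272199/63296 ≈ -4.3004)
-f(q) = -1*(-272199/63296) = 272199/63296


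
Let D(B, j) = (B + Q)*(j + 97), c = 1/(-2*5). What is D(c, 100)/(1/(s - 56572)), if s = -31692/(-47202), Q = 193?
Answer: -84561754783173/39335 ≈ -2.1498e+9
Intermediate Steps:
s = 5282/7867 (s = -31692*(-1/47202) = 5282/7867 ≈ 0.67141)
c = -⅒ (c = 1/(-10) = -⅒ ≈ -0.10000)
D(B, j) = (97 + j)*(193 + B) (D(B, j) = (B + 193)*(j + 97) = (193 + B)*(97 + j) = (97 + j)*(193 + B))
D(c, 100)/(1/(s - 56572)) = (18721 + 97*(-⅒) + 193*100 - ⅒*100)/(1/(5282/7867 - 56572)) = (18721 - 97/10 + 19300 - 10)/(1/(-445046642/7867)) = 380013/(10*(-7867/445046642)) = (380013/10)*(-445046642/7867) = -84561754783173/39335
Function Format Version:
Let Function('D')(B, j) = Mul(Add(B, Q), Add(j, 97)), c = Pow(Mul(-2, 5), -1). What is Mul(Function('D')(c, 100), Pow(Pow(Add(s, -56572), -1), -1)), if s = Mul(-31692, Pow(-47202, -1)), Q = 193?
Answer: Rational(-84561754783173, 39335) ≈ -2.1498e+9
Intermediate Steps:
s = Rational(5282, 7867) (s = Mul(-31692, Rational(-1, 47202)) = Rational(5282, 7867) ≈ 0.67141)
c = Rational(-1, 10) (c = Pow(-10, -1) = Rational(-1, 10) ≈ -0.10000)
Function('D')(B, j) = Mul(Add(97, j), Add(193, B)) (Function('D')(B, j) = Mul(Add(B, 193), Add(j, 97)) = Mul(Add(193, B), Add(97, j)) = Mul(Add(97, j), Add(193, B)))
Mul(Function('D')(c, 100), Pow(Pow(Add(s, -56572), -1), -1)) = Mul(Add(18721, Mul(97, Rational(-1, 10)), Mul(193, 100), Mul(Rational(-1, 10), 100)), Pow(Pow(Add(Rational(5282, 7867), -56572), -1), -1)) = Mul(Add(18721, Rational(-97, 10), 19300, -10), Pow(Pow(Rational(-445046642, 7867), -1), -1)) = Mul(Rational(380013, 10), Pow(Rational(-7867, 445046642), -1)) = Mul(Rational(380013, 10), Rational(-445046642, 7867)) = Rational(-84561754783173, 39335)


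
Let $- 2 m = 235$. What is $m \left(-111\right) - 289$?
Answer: $\frac{25507}{2} \approx 12754.0$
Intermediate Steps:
$m = - \frac{235}{2}$ ($m = \left(- \frac{1}{2}\right) 235 = - \frac{235}{2} \approx -117.5$)
$m \left(-111\right) - 289 = \left(- \frac{235}{2}\right) \left(-111\right) - 289 = \frac{26085}{2} - 289 = \frac{25507}{2}$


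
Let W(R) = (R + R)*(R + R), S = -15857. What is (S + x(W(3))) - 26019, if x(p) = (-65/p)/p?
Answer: -54271361/1296 ≈ -41876.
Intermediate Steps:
W(R) = 4*R² (W(R) = (2*R)*(2*R) = 4*R²)
x(p) = -65/p²
(S + x(W(3))) - 26019 = (-15857 - 65/(4*3²)²) - 26019 = (-15857 - 65/(4*9)²) - 26019 = (-15857 - 65/36²) - 26019 = (-15857 - 65*1/1296) - 26019 = (-15857 - 65/1296) - 26019 = -20550737/1296 - 26019 = -54271361/1296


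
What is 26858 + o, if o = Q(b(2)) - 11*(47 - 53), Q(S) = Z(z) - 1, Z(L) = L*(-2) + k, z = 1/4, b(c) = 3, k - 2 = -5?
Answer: 53839/2 ≈ 26920.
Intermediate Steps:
k = -3 (k = 2 - 5 = -3)
z = ¼ ≈ 0.25000
Z(L) = -3 - 2*L (Z(L) = L*(-2) - 3 = -2*L - 3 = -3 - 2*L)
Q(S) = -9/2 (Q(S) = (-3 - 2*¼) - 1 = (-3 - ½) - 1 = -7/2 - 1 = -9/2)
o = 123/2 (o = -9/2 - 11*(47 - 53) = -9/2 - 11*(-6) = -9/2 + 66 = 123/2 ≈ 61.500)
26858 + o = 26858 + 123/2 = 53839/2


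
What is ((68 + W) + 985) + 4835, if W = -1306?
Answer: 4582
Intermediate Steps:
((68 + W) + 985) + 4835 = ((68 - 1306) + 985) + 4835 = (-1238 + 985) + 4835 = -253 + 4835 = 4582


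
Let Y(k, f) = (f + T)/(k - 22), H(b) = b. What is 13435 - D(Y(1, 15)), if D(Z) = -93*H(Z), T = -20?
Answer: 94200/7 ≈ 13457.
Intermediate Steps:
Y(k, f) = (-20 + f)/(-22 + k) (Y(k, f) = (f - 20)/(k - 22) = (-20 + f)/(-22 + k))
D(Z) = -93*Z
13435 - D(Y(1, 15)) = 13435 - (-93)*(-20 + 15)/(-22 + 1) = 13435 - (-93)*-5/(-21) = 13435 - (-93)*(-1/21*(-5)) = 13435 - (-93)*5/21 = 13435 - 1*(-155/7) = 13435 + 155/7 = 94200/7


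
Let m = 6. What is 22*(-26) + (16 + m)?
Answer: -550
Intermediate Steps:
22*(-26) + (16 + m) = 22*(-26) + (16 + 6) = -572 + 22 = -550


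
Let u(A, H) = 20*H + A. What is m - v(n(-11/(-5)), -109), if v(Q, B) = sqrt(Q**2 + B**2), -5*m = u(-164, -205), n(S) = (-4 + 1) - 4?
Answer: 4264/5 - sqrt(11930) ≈ 743.58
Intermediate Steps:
n(S) = -7 (n(S) = -3 - 4 = -7)
u(A, H) = A + 20*H
m = 4264/5 (m = -(-164 + 20*(-205))/5 = -(-164 - 4100)/5 = -1/5*(-4264) = 4264/5 ≈ 852.80)
v(Q, B) = sqrt(B**2 + Q**2)
m - v(n(-11/(-5)), -109) = 4264/5 - sqrt((-109)**2 + (-7)**2) = 4264/5 - sqrt(11881 + 49) = 4264/5 - sqrt(11930)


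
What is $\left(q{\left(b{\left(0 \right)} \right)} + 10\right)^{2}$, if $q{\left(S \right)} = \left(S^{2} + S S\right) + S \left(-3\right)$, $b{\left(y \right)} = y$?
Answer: $100$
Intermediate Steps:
$q{\left(S \right)} = - 3 S + 2 S^{2}$ ($q{\left(S \right)} = \left(S^{2} + S^{2}\right) - 3 S = 2 S^{2} - 3 S = - 3 S + 2 S^{2}$)
$\left(q{\left(b{\left(0 \right)} \right)} + 10\right)^{2} = \left(0 \left(-3 + 2 \cdot 0\right) + 10\right)^{2} = \left(0 \left(-3 + 0\right) + 10\right)^{2} = \left(0 \left(-3\right) + 10\right)^{2} = \left(0 + 10\right)^{2} = 10^{2} = 100$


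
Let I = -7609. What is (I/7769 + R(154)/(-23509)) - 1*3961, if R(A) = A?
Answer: -723622744988/182641421 ≈ -3962.0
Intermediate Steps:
(I/7769 + R(154)/(-23509)) - 1*3961 = (-7609/7769 + 154/(-23509)) - 1*3961 = (-7609*1/7769 + 154*(-1/23509)) - 3961 = (-7609/7769 - 154/23509) - 3961 = -180076407/182641421 - 3961 = -723622744988/182641421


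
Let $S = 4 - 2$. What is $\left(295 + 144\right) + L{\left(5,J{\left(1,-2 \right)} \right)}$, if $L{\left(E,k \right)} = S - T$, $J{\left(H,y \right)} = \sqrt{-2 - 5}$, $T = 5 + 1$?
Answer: $435$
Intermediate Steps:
$T = 6$
$J{\left(H,y \right)} = i \sqrt{7}$ ($J{\left(H,y \right)} = \sqrt{-7} = i \sqrt{7}$)
$S = 2$ ($S = 4 - 2 = 2$)
$L{\left(E,k \right)} = -4$ ($L{\left(E,k \right)} = 2 - 6 = -4$)
$\left(295 + 144\right) + L{\left(5,J{\left(1,-2 \right)} \right)} = \left(295 + 144\right) - 4 = 439 - 4 = 435$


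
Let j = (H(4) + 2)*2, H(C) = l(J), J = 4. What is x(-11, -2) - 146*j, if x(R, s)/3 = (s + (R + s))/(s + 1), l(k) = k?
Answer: -1707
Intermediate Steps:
H(C) = 4
j = 12 (j = (4 + 2)*2 = 6*2 = 12)
x(R, s) = 3*(R + 2*s)/(1 + s) (x(R, s) = 3*((s + (R + s))/(s + 1)) = 3*((R + 2*s)/(1 + s)) = 3*(R + 2*s)/(1 + s))
x(-11, -2) - 146*j = 3*(-11 + 2*(-2))/(1 - 2) - 146*12 = 3*(-11 - 4)/(-1) - 1752 = 3*(-1)*(-15) - 1752 = 45 - 1752 = -1707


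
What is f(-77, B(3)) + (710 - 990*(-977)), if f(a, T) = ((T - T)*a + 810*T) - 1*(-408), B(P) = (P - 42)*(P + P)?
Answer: 778808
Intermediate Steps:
B(P) = 2*P*(-42 + P) (B(P) = (-42 + P)*(2*P) = 2*P*(-42 + P))
f(a, T) = 408 + 810*T (f(a, T) = (0*a + 810*T) + 408 = (0 + 810*T) + 408 = 810*T + 408 = 408 + 810*T)
f(-77, B(3)) + (710 - 990*(-977)) = (408 + 810*(2*3*(-42 + 3))) + (710 - 990*(-977)) = (408 + 810*(2*3*(-39))) + (710 + 967230) = (408 + 810*(-234)) + 967940 = (408 - 189540) + 967940 = -189132 + 967940 = 778808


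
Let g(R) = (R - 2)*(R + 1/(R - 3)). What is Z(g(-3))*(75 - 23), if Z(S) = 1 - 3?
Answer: -104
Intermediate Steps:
g(R) = (-2 + R)*(R + 1/(-3 + R))
Z(S) = -2
Z(g(-3))*(75 - 23) = -2*(75 - 23) = -2*52 = -104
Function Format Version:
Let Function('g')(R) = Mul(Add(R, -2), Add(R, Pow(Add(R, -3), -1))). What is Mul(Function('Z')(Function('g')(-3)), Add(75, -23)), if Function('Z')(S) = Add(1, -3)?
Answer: -104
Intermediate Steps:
Function('g')(R) = Mul(Add(-2, R), Add(R, Pow(Add(-3, R), -1)))
Function('Z')(S) = -2
Mul(Function('Z')(Function('g')(-3)), Add(75, -23)) = Mul(-2, Add(75, -23)) = Mul(-2, 52) = -104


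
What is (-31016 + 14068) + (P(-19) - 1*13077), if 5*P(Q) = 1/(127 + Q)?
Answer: -16213499/540 ≈ -30025.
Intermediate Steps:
P(Q) = 1/(5*(127 + Q))
(-31016 + 14068) + (P(-19) - 1*13077) = (-31016 + 14068) + (1/(5*(127 - 19)) - 1*13077) = -16948 + ((1/5)/108 - 13077) = -16948 + ((1/5)*(1/108) - 13077) = -16948 + (1/540 - 13077) = -16948 - 7061579/540 = -16213499/540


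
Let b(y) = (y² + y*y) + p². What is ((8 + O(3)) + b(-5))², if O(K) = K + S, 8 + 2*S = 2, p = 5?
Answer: 6889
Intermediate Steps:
S = -3 (S = -4 + (½)*2 = -4 + 1 = -3)
b(y) = 25 + 2*y² (b(y) = (y² + y*y) + 5² = (y² + y²) + 25 = 2*y² + 25 = 25 + 2*y²)
O(K) = -3 + K (O(K) = K - 3 = -3 + K)
((8 + O(3)) + b(-5))² = ((8 + (-3 + 3)) + (25 + 2*(-5)²))² = ((8 + 0) + (25 + 2*25))² = (8 + (25 + 50))² = (8 + 75)² = 83² = 6889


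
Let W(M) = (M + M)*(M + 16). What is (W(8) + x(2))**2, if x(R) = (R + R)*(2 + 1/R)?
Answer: 155236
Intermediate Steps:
W(M) = 2*M*(16 + M) (W(M) = (2*M)*(16 + M) = 2*M*(16 + M))
x(R) = 2*R*(2 + 1/R) (x(R) = (2*R)*(2 + 1/R) = 2*R*(2 + 1/R))
(W(8) + x(2))**2 = (2*8*(16 + 8) + (2 + 4*2))**2 = (2*8*24 + (2 + 8))**2 = (384 + 10)**2 = 394**2 = 155236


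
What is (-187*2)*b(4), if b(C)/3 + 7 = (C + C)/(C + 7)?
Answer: 7038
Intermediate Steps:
b(C) = -21 + 6*C/(7 + C) (b(C) = -21 + 3*((C + C)/(C + 7)) = -21 + 3*((2*C)/(7 + C)) = -21 + 3*(2*C/(7 + C)) = -21 + 6*C/(7 + C))
(-187*2)*b(4) = (-187*2)*(3*(-49 - 5*4)/(7 + 4)) = (-11*34)*(3*(-49 - 20)/11) = -1122*(-69)/11 = -374*(-207/11) = 7038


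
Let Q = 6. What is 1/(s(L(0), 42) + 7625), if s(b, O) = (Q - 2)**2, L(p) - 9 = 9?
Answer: 1/7641 ≈ 0.00013087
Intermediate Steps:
L(p) = 18 (L(p) = 9 + 9 = 18)
s(b, O) = 16 (s(b, O) = (6 - 2)**2 = 4**2 = 16)
1/(s(L(0), 42) + 7625) = 1/(16 + 7625) = 1/7641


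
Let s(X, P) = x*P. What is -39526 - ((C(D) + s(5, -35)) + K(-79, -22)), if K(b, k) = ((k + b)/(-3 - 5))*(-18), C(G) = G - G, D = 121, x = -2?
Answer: -157475/4 ≈ -39369.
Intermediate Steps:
C(G) = 0
K(b, k) = 9*b/4 + 9*k/4 (K(b, k) = ((b + k)/(-8))*(-18) = ((b + k)*(-⅛))*(-18) = (-b/8 - k/8)*(-18) = 9*b/4 + 9*k/4)
s(X, P) = -2*P
-39526 - ((C(D) + s(5, -35)) + K(-79, -22)) = -39526 - ((0 - 2*(-35)) + ((9/4)*(-79) + (9/4)*(-22))) = -39526 - ((0 + 70) + (-711/4 - 99/2)) = -39526 - (70 - 909/4) = -39526 - 1*(-629/4) = -39526 + 629/4 = -157475/4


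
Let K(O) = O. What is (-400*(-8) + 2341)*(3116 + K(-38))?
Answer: 17055198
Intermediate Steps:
(-400*(-8) + 2341)*(3116 + K(-38)) = (-400*(-8) + 2341)*(3116 - 38) = (3200 + 2341)*3078 = 5541*3078 = 17055198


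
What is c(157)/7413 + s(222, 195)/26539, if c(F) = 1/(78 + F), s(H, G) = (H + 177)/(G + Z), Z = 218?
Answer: 100862936/2727711461055 ≈ 3.6977e-5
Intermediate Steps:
s(H, G) = (177 + H)/(218 + G) (s(H, G) = (H + 177)/(G + 218) = (177 + H)/(218 + G))
c(157)/7413 + s(222, 195)/26539 = 1/((78 + 157)*7413) + ((177 + 222)/(218 + 195))/26539 = (1/7413)/235 + (399/413)*(1/26539) = (1/235)*(1/7413) + ((1/413)*399)*(1/26539) = 1/1742055 + (57/59)*(1/26539) = 1/1742055 + 57/1565801 = 100862936/2727711461055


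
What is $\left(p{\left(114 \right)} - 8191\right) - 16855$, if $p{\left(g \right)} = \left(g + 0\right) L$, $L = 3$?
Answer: $-24704$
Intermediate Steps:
$p{\left(g \right)} = 3 g$ ($p{\left(g \right)} = \left(g + 0\right) 3 = g 3 = 3 g$)
$\left(p{\left(114 \right)} - 8191\right) - 16855 = \left(3 \cdot 114 - 8191\right) - 16855 = \left(342 - 8191\right) - 16855 = -7849 - 16855 = -24704$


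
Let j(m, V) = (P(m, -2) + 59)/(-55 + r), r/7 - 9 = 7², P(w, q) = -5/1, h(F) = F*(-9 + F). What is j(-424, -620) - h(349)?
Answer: -1542578/13 ≈ -1.1866e+5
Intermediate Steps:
P(w, q) = -5 (P(w, q) = -5*1 = -5)
r = 406 (r = 63 + 7*7² = 63 + 7*49 = 63 + 343 = 406)
j(m, V) = 2/13 (j(m, V) = (-5 + 59)/(-55 + 406) = 54/351 = 54*(1/351) = 2/13)
j(-424, -620) - h(349) = 2/13 - 349*(-9 + 349) = 2/13 - 349*340 = 2/13 - 1*118660 = 2/13 - 118660 = -1542578/13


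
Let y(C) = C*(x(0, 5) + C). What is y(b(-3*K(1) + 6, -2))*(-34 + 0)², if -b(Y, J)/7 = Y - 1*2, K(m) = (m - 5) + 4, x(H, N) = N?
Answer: 744464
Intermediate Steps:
K(m) = -1 + m (K(m) = (-5 + m) + 4 = -1 + m)
b(Y, J) = 14 - 7*Y (b(Y, J) = -7*(Y - 1*2) = -7*(Y - 2) = -7*(-2 + Y) = 14 - 7*Y)
y(C) = C*(5 + C)
y(b(-3*K(1) + 6, -2))*(-34 + 0)² = ((14 - 7*(-3*(-1 + 1) + 6))*(5 + (14 - 7*(-3*(-1 + 1) + 6))))*(-34 + 0)² = ((14 - 7*(-3*0 + 6))*(5 + (14 - 7*(-3*0 + 6))))*(-34)² = ((14 - 7*(0 + 6))*(5 + (14 - 7*(0 + 6))))*1156 = ((14 - 7*6)*(5 + (14 - 7*6)))*1156 = ((14 - 42)*(5 + (14 - 42)))*1156 = -28*(5 - 28)*1156 = -28*(-23)*1156 = 644*1156 = 744464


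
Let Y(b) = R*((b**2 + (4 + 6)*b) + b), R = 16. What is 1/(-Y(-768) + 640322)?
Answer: -1/8661694 ≈ -1.1545e-7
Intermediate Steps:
Y(b) = 16*b**2 + 176*b (Y(b) = 16*((b**2 + (4 + 6)*b) + b) = 16*((b**2 + 10*b) + b) = 16*(b**2 + 11*b) = 16*b**2 + 176*b)
1/(-Y(-768) + 640322) = 1/(-16*(-768)*(11 - 768) + 640322) = 1/(-16*(-768)*(-757) + 640322) = 1/(-1*9302016 + 640322) = 1/(-9302016 + 640322) = 1/(-8661694) = -1/8661694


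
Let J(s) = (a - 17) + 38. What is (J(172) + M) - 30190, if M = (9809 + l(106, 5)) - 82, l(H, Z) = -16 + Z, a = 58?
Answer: -20395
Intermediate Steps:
M = 9716 (M = (9809 + (-16 + 5)) - 82 = (9809 - 11) - 82 = 9798 - 82 = 9716)
J(s) = 79 (J(s) = (58 - 17) + 38 = 41 + 38 = 79)
(J(172) + M) - 30190 = (79 + 9716) - 30190 = 9795 - 30190 = -20395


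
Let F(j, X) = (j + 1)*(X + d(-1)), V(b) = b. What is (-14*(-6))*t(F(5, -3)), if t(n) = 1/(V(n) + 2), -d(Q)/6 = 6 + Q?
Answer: -3/7 ≈ -0.42857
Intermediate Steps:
d(Q) = -36 - 6*Q (d(Q) = -6*(6 + Q) = -36 - 6*Q)
F(j, X) = (1 + j)*(-30 + X) (F(j, X) = (j + 1)*(X + (-36 - 6*(-1))) = (1 + j)*(X + (-36 + 6)) = (1 + j)*(X - 30) = (1 + j)*(-30 + X))
t(n) = 1/(2 + n) (t(n) = 1/(n + 2) = 1/(2 + n))
(-14*(-6))*t(F(5, -3)) = (-14*(-6))/(2 + (-30 - 3 - 30*5 - 3*5)) = 84/(2 + (-30 - 3 - 150 - 15)) = 84/(2 - 198) = 84/(-196) = 84*(-1/196) = -3/7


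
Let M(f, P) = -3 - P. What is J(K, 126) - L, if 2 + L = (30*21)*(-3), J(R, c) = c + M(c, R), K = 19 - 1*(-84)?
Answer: 1912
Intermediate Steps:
K = 103 (K = 19 + 84 = 103)
J(R, c) = -3 + c - R (J(R, c) = c + (-3 - R) = -3 + c - R)
L = -1892 (L = -2 + (30*21)*(-3) = -2 + 630*(-3) = -2 - 1890 = -1892)
J(K, 126) - L = (-3 + 126 - 1*103) - 1*(-1892) = (-3 + 126 - 103) + 1892 = 20 + 1892 = 1912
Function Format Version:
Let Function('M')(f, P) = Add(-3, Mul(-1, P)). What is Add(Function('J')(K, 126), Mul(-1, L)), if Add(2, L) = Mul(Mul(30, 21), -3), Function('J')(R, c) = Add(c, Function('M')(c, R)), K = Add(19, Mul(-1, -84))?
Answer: 1912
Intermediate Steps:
K = 103 (K = Add(19, 84) = 103)
Function('J')(R, c) = Add(-3, c, Mul(-1, R)) (Function('J')(R, c) = Add(c, Add(-3, Mul(-1, R))) = Add(-3, c, Mul(-1, R)))
L = -1892 (L = Add(-2, Mul(Mul(30, 21), -3)) = Add(-2, Mul(630, -3)) = Add(-2, -1890) = -1892)
Add(Function('J')(K, 126), Mul(-1, L)) = Add(Add(-3, 126, Mul(-1, 103)), Mul(-1, -1892)) = Add(Add(-3, 126, -103), 1892) = Add(20, 1892) = 1912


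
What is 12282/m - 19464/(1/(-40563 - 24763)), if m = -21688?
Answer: 13788203076675/10844 ≈ 1.2715e+9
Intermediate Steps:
12282/m - 19464/(1/(-40563 - 24763)) = 12282/(-21688) - 19464/(1/(-40563 - 24763)) = 12282*(-1/21688) - 19464/(1/(-65326)) = -6141/10844 - 19464/(-1/65326) = -6141/10844 - 19464*(-65326) = -6141/10844 + 1271505264 = 13788203076675/10844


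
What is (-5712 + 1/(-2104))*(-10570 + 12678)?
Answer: -6333511823/526 ≈ -1.2041e+7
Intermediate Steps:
(-5712 + 1/(-2104))*(-10570 + 12678) = (-5712 - 1/2104)*2108 = -12018049/2104*2108 = -6333511823/526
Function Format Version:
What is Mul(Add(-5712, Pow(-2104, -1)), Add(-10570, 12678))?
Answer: Rational(-6333511823, 526) ≈ -1.2041e+7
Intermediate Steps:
Mul(Add(-5712, Pow(-2104, -1)), Add(-10570, 12678)) = Mul(Add(-5712, Rational(-1, 2104)), 2108) = Mul(Rational(-12018049, 2104), 2108) = Rational(-6333511823, 526)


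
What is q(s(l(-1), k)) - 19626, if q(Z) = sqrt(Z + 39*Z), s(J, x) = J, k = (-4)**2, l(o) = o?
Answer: -19626 + 2*I*sqrt(10) ≈ -19626.0 + 6.3246*I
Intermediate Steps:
k = 16
q(Z) = 2*sqrt(10)*sqrt(Z) (q(Z) = sqrt(40*Z) = 2*sqrt(10)*sqrt(Z))
q(s(l(-1), k)) - 19626 = 2*sqrt(10)*sqrt(-1) - 19626 = 2*sqrt(10)*I - 19626 = 2*I*sqrt(10) - 19626 = -19626 + 2*I*sqrt(10)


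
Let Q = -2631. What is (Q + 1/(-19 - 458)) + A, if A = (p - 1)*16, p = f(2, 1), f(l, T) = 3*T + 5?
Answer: -1201564/477 ≈ -2519.0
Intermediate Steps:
f(l, T) = 5 + 3*T
p = 8 (p = 5 + 3*1 = 5 + 3 = 8)
A = 112 (A = (8 - 1)*16 = 7*16 = 112)
(Q + 1/(-19 - 458)) + A = (-2631 + 1/(-19 - 458)) + 112 = (-2631 + 1/(-477)) + 112 = (-2631 - 1/477) + 112 = -1254988/477 + 112 = -1201564/477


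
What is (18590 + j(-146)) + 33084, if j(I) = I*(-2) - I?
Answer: 52112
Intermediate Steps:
j(I) = -3*I (j(I) = -2*I - I = -3*I)
(18590 + j(-146)) + 33084 = (18590 - 3*(-146)) + 33084 = (18590 + 438) + 33084 = 19028 + 33084 = 52112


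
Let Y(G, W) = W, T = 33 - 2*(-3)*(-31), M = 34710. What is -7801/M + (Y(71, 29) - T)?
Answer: 6309419/34710 ≈ 181.78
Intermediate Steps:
T = -153 (T = 33 + 6*(-31) = 33 - 186 = -153)
-7801/M + (Y(71, 29) - T) = -7801/34710 + (29 - 1*(-153)) = -7801*1/34710 + (29 + 153) = -7801/34710 + 182 = 6309419/34710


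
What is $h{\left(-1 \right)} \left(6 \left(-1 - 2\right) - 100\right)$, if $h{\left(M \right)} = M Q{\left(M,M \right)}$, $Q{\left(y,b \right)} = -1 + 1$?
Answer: $0$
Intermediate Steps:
$Q{\left(y,b \right)} = 0$
$h{\left(M \right)} = 0$ ($h{\left(M \right)} = M 0 = 0$)
$h{\left(-1 \right)} \left(6 \left(-1 - 2\right) - 100\right) = 0 \left(6 \left(-1 - 2\right) - 100\right) = 0 \left(6 \left(-3\right) - 100\right) = 0 \left(-18 - 100\right) = 0 \left(-118\right) = 0$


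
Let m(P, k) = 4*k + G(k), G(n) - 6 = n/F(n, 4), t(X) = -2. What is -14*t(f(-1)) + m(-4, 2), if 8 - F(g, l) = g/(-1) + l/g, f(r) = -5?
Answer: 169/4 ≈ 42.250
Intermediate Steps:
F(g, l) = 8 + g - l/g (F(g, l) = 8 - (g/(-1) + l/g) = 8 - (g*(-1) + l/g) = 8 - (-g + l/g) = 8 + (g - l/g) = 8 + g - l/g)
G(n) = 6 + n/(8 + n - 4/n) (G(n) = 6 + n/(8 + n - 1*4/n) = 6 + n/(8 + n - 4/n))
m(P, k) = 6 + 4*k + k/(8 + k - 4/k) (m(P, k) = 4*k + (6 + k/(8 + k - 4/k)) = 6 + 4*k + k/(8 + k - 4/k))
-14*t(f(-1)) + m(-4, 2) = -14*(-2) + (6 + 4*2 + 2/(8 + 2 - 4/2)) = 28 + (6 + 8 + 2/(8 + 2 - 4*½)) = 28 + (6 + 8 + 2/(8 + 2 - 2)) = 28 + (6 + 8 + 2/8) = 28 + (6 + 8 + 2*(⅛)) = 28 + (6 + 8 + ¼) = 28 + 57/4 = 169/4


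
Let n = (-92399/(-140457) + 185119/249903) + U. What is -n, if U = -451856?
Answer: 5286793073716232/11700208557 ≈ 4.5185e+5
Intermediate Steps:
n = -5286793073716232/11700208557 (n = (-92399/(-140457) + 185119/249903) - 451856 = (-92399*(-1/140457) + 185119*(1/249903)) - 451856 = (92399/140457 + 185119/249903) - 451856 = 16364015560/11700208557 - 451856 = -5286793073716232/11700208557 ≈ -4.5185e+5)
-n = -1*(-5286793073716232/11700208557) = 5286793073716232/11700208557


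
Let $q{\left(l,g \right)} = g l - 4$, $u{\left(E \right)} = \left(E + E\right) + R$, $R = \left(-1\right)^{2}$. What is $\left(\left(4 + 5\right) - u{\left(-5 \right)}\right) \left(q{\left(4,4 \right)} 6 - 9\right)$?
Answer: $1134$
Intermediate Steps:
$R = 1$
$u{\left(E \right)} = 1 + 2 E$ ($u{\left(E \right)} = \left(E + E\right) + 1 = 2 E + 1 = 1 + 2 E$)
$q{\left(l,g \right)} = -4 + g l$
$\left(\left(4 + 5\right) - u{\left(-5 \right)}\right) \left(q{\left(4,4 \right)} 6 - 9\right) = \left(\left(4 + 5\right) - \left(1 + 2 \left(-5\right)\right)\right) \left(\left(-4 + 4 \cdot 4\right) 6 - 9\right) = \left(9 - \left(1 - 10\right)\right) \left(\left(-4 + 16\right) 6 - 9\right) = \left(9 - -9\right) \left(12 \cdot 6 - 9\right) = \left(9 + 9\right) \left(72 - 9\right) = 18 \cdot 63 = 1134$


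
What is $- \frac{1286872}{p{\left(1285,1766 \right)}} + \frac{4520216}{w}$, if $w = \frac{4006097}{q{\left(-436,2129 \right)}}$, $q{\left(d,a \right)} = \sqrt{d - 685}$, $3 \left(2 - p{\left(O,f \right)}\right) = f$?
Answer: $\frac{482577}{220} + \frac{4520216 i \sqrt{1121}}{4006097} \approx 2193.5 + 37.778 i$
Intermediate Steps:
$p{\left(O,f \right)} = 2 - \frac{f}{3}$
$q{\left(d,a \right)} = \sqrt{-685 + d}$
$w = - \frac{4006097 i \sqrt{1121}}{1121}$ ($w = \frac{4006097}{\sqrt{-685 - 436}} = \frac{4006097}{\sqrt{-1121}} = \frac{4006097}{i \sqrt{1121}} = 4006097 \left(- \frac{i \sqrt{1121}}{1121}\right) = - \frac{4006097 i \sqrt{1121}}{1121} \approx - 1.1965 \cdot 10^{5} i$)
$- \frac{1286872}{p{\left(1285,1766 \right)}} + \frac{4520216}{w} = - \frac{1286872}{2 - \frac{1766}{3}} + \frac{4520216}{\left(- \frac{4006097}{1121}\right) i \sqrt{1121}} = - \frac{1286872}{2 - \frac{1766}{3}} + 4520216 \frac{i \sqrt{1121}}{4006097} = - \frac{1286872}{- \frac{1760}{3}} + \frac{4520216 i \sqrt{1121}}{4006097} = \left(-1286872\right) \left(- \frac{3}{1760}\right) + \frac{4520216 i \sqrt{1121}}{4006097} = \frac{482577}{220} + \frac{4520216 i \sqrt{1121}}{4006097}$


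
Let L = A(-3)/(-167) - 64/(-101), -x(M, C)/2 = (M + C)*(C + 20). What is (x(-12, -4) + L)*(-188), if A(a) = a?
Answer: -1625616260/16867 ≈ -96379.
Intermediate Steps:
x(M, C) = -2*(20 + C)*(C + M) (x(M, C) = -2*(M + C)*(C + 20) = -2*(C + M)*(20 + C) = -2*(20 + C)*(C + M))
L = 10991/16867 (L = -3/(-167) - 64/(-101) = -3*(-1/167) - 64*(-1/101) = 3/167 + 64/101 = 10991/16867 ≈ 0.65163)
(x(-12, -4) + L)*(-188) = ((-40*(-4) - 40*(-12) - 2*(-4)**2 - 2*(-4)*(-12)) + 10991/16867)*(-188) = ((160 + 480 - 2*16 - 96) + 10991/16867)*(-188) = ((160 + 480 - 32 - 96) + 10991/16867)*(-188) = (512 + 10991/16867)*(-188) = (8646895/16867)*(-188) = -1625616260/16867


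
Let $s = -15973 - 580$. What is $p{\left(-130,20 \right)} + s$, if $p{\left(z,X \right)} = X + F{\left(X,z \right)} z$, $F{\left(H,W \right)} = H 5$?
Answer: $-29533$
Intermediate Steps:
$F{\left(H,W \right)} = 5 H$
$p{\left(z,X \right)} = X + 5 X z$
$s = -16553$
$p{\left(-130,20 \right)} + s = 20 \left(1 + 5 \left(-130\right)\right) - 16553 = 20 \left(1 - 650\right) - 16553 = 20 \left(-649\right) - 16553 = -12980 - 16553 = -29533$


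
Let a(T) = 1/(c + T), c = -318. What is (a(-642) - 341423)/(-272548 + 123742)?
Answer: 327766081/142853760 ≈ 2.2944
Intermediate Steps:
a(T) = 1/(-318 + T)
(a(-642) - 341423)/(-272548 + 123742) = (1/(-318 - 642) - 341423)/(-272548 + 123742) = (1/(-960) - 341423)/(-148806) = (-1/960 - 341423)*(-1/148806) = -327766081/960*(-1/148806) = 327766081/142853760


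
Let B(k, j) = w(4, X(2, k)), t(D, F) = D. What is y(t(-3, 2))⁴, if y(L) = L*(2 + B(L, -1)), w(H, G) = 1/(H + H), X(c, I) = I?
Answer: 6765201/4096 ≈ 1651.7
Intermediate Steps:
w(H, G) = 1/(2*H)
B(k, j) = ⅛ (B(k, j) = (½)/4 = (½)*(¼) = ⅛)
y(L) = 17*L/8 (y(L) = L*(2 + ⅛) = L*(17/8) = 17*L/8)
y(t(-3, 2))⁴ = ((17/8)*(-3))⁴ = (-51/8)⁴ = 6765201/4096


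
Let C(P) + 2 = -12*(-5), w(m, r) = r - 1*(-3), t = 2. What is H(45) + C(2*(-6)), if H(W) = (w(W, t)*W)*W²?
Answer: 455683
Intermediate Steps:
w(m, r) = 3 + r (w(m, r) = r + 3 = 3 + r)
C(P) = 58 (C(P) = -2 - 12*(-5) = -2 + 60 = 58)
H(W) = 5*W³ (H(W) = ((3 + 2)*W)*W² = (5*W)*W² = 5*W³)
H(45) + C(2*(-6)) = 5*45³ + 58 = 5*91125 + 58 = 455625 + 58 = 455683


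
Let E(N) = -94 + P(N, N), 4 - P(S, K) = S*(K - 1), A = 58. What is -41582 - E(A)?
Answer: -38186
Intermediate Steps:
P(S, K) = 4 - S*(-1 + K) (P(S, K) = 4 - S*(K - 1) = 4 - S*(-1 + K))
E(N) = -90 + N - N**2 (E(N) = -94 + (4 + N - N*N) = -94 + (4 + N - N**2) = -90 + N - N**2)
-41582 - E(A) = -41582 - (-90 + 58 - 1*58**2) = -41582 - (-90 + 58 - 1*3364) = -41582 - (-90 + 58 - 3364) = -41582 - 1*(-3396) = -41582 + 3396 = -38186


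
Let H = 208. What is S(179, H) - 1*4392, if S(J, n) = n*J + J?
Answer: 33019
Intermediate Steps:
S(J, n) = J + J*n (S(J, n) = J*n + J = J + J*n)
S(179, H) - 1*4392 = 179*(1 + 208) - 1*4392 = 179*209 - 4392 = 37411 - 4392 = 33019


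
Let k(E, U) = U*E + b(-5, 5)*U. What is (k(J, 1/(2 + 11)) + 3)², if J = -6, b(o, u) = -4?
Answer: 841/169 ≈ 4.9763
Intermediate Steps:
k(E, U) = -4*U + E*U (k(E, U) = U*E - 4*U = E*U - 4*U = -4*U + E*U)
(k(J, 1/(2 + 11)) + 3)² = ((-4 - 6)/(2 + 11) + 3)² = (-10/13 + 3)² = (29/13)² = 841/169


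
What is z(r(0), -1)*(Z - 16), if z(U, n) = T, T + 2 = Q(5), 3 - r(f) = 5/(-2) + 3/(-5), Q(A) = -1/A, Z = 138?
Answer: -1342/5 ≈ -268.40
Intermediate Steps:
r(f) = 61/10 (r(f) = 3 - (5/(-2) + 3/(-5)) = 3 - (5*(-1/2) + 3*(-1/5)) = 3 - (-5/2 - 3/5) = 3 - 1*(-31/10) = 3 + 31/10 = 61/10)
T = -11/5 (T = -2 - 1/5 = -11/5 ≈ -2.2000)
z(U, n) = -11/5
z(r(0), -1)*(Z - 16) = -11*(138 - 16)/5 = -11/5*122 = -1342/5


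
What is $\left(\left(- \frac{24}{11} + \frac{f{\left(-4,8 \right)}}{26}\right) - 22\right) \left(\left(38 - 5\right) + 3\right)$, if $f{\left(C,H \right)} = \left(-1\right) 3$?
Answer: $- \frac{125082}{143} \approx -874.7$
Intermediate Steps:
$f{\left(C,H \right)} = -3$
$\left(\left(- \frac{24}{11} + \frac{f{\left(-4,8 \right)}}{26}\right) - 22\right) \left(\left(38 - 5\right) + 3\right) = \left(\left(- \frac{24}{11} - \frac{3}{26}\right) - 22\right) \left(\left(38 - 5\right) + 3\right) = \left(\left(\left(-24\right) \frac{1}{11} - \frac{3}{26}\right) - 22\right) \left(33 + 3\right) = \left(\left(- \frac{24}{11} - \frac{3}{26}\right) - 22\right) 36 = \left(- \frac{657}{286} - 22\right) 36 = \left(- \frac{6949}{286}\right) 36 = - \frac{125082}{143}$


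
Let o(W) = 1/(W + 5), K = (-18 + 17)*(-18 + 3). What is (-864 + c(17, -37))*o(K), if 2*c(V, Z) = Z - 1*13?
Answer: -889/20 ≈ -44.450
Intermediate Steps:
K = 15 (K = -1*(-15) = 15)
c(V, Z) = -13/2 + Z/2 (c(V, Z) = (Z - 1*13)/2 = (Z - 13)/2 = (-13 + Z)/2 = -13/2 + Z/2)
o(W) = 1/(5 + W)
(-864 + c(17, -37))*o(K) = (-864 + (-13/2 + (½)*(-37)))/(5 + 15) = (-864 + (-13/2 - 37/2))/20 = (-864 - 25)*(1/20) = -889*1/20 = -889/20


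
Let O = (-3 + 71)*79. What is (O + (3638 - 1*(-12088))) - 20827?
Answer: 271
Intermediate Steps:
O = 5372 (O = 68*79 = 5372)
(O + (3638 - 1*(-12088))) - 20827 = (5372 + (3638 - 1*(-12088))) - 20827 = (5372 + (3638 + 12088)) - 20827 = (5372 + 15726) - 20827 = 21098 - 20827 = 271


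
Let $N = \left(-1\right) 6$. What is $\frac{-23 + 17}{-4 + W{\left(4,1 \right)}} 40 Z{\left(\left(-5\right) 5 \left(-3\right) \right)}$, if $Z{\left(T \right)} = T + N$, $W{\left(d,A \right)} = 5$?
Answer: $-16560$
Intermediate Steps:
$N = -6$
$Z{\left(T \right)} = -6 + T$ ($Z{\left(T \right)} = T - 6 = -6 + T$)
$\frac{-23 + 17}{-4 + W{\left(4,1 \right)}} 40 Z{\left(\left(-5\right) 5 \left(-3\right) \right)} = \frac{-23 + 17}{-4 + 5} \cdot 40 \left(-6 + \left(-5\right) 5 \left(-3\right)\right) = - \frac{6}{1} \cdot 40 \left(-6 - -75\right) = \left(-6\right) 1 \cdot 40 \left(-6 + 75\right) = \left(-6\right) 40 \cdot 69 = \left(-240\right) 69 = -16560$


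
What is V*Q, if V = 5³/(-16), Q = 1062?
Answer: -66375/8 ≈ -8296.9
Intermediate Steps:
V = -125/16 (V = 125*(-1/16) = -125/16 ≈ -7.8125)
V*Q = -125/16*1062 = -66375/8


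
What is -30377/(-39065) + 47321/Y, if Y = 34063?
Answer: 2883326616/1330671095 ≈ 2.1668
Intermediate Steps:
-30377/(-39065) + 47321/Y = -30377/(-39065) + 47321/34063 = -30377*(-1/39065) + 47321*(1/34063) = 30377/39065 + 47321/34063 = 2883326616/1330671095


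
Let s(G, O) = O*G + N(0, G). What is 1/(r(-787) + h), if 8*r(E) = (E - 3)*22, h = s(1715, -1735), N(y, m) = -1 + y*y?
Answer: -2/5955397 ≈ -3.3583e-7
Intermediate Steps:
N(y, m) = -1 + y²
s(G, O) = -1 + G*O (s(G, O) = O*G + (-1 + 0²) = G*O + (-1 + 0) = G*O - 1 = -1 + G*O)
h = -2975526 (h = -1 + 1715*(-1735) = -1 - 2975525 = -2975526)
r(E) = -33/4 + 11*E/4 (r(E) = ((E - 3)*22)/8 = ((-3 + E)*22)/8 = (-66 + 22*E)/8 = -33/4 + 11*E/4)
1/(r(-787) + h) = 1/((-33/4 + (11/4)*(-787)) - 2975526) = 1/((-33/4 - 8657/4) - 2975526) = 1/(-4345/2 - 2975526) = 1/(-5955397/2) = -2/5955397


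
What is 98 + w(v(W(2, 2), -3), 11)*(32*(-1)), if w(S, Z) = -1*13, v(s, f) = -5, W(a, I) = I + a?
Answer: 514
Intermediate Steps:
w(S, Z) = -13
98 + w(v(W(2, 2), -3), 11)*(32*(-1)) = 98 - 416*(-1) = 98 - 13*(-32) = 98 + 416 = 514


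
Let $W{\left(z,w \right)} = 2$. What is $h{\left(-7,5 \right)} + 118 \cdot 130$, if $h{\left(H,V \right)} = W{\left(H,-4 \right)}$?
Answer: $15342$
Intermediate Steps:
$h{\left(H,V \right)} = 2$
$h{\left(-7,5 \right)} + 118 \cdot 130 = 2 + 118 \cdot 130 = 2 + 15340 = 15342$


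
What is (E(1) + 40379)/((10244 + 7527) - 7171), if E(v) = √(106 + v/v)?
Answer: 40379/10600 + √107/10600 ≈ 3.8103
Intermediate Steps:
E(v) = √107 (E(v) = √(106 + 1) = √107)
(E(1) + 40379)/((10244 + 7527) - 7171) = (√107 + 40379)/((10244 + 7527) - 7171) = (40379 + √107)/(17771 - 7171) = (40379 + √107)/10600 = (40379 + √107)*(1/10600) = 40379/10600 + √107/10600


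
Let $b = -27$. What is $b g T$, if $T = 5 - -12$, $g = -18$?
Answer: $8262$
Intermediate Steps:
$T = 17$ ($T = 5 + 12 = 17$)
$b g T = \left(-27\right) \left(-18\right) 17 = 486 \cdot 17 = 8262$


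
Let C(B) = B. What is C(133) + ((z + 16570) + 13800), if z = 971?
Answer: 31474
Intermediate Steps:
C(133) + ((z + 16570) + 13800) = 133 + ((971 + 16570) + 13800) = 133 + (17541 + 13800) = 133 + 31341 = 31474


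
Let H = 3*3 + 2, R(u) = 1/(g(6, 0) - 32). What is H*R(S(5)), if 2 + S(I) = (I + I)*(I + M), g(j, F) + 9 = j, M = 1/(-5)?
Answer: -11/35 ≈ -0.31429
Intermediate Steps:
M = -⅕ ≈ -0.20000
g(j, F) = -9 + j
S(I) = -2 + 2*I*(-⅕ + I) (S(I) = -2 + (I + I)*(I - ⅕) = -2 + (2*I)*(-⅕ + I) = -2 + 2*I*(-⅕ + I))
R(u) = -1/35 (R(u) = 1/((-9 + 6) - 32) = 1/(-3 - 32) = 1/(-35) = -1/35)
H = 11 (H = 9 + 2 = 11)
H*R(S(5)) = 11*(-1/35) = -11/35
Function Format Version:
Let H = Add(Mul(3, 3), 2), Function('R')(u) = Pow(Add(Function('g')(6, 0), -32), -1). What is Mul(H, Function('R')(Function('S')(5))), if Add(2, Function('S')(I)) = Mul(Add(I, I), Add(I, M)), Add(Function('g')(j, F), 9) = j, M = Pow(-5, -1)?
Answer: Rational(-11, 35) ≈ -0.31429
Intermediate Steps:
M = Rational(-1, 5) ≈ -0.20000
Function('g')(j, F) = Add(-9, j)
Function('S')(I) = Add(-2, Mul(2, I, Add(Rational(-1, 5), I))) (Function('S')(I) = Add(-2, Mul(Add(I, I), Add(I, Rational(-1, 5)))) = Add(-2, Mul(Mul(2, I), Add(Rational(-1, 5), I))) = Add(-2, Mul(2, I, Add(Rational(-1, 5), I))))
Function('R')(u) = Rational(-1, 35) (Function('R')(u) = Pow(Add(Add(-9, 6), -32), -1) = Pow(Add(-3, -32), -1) = Pow(-35, -1) = Rational(-1, 35))
H = 11 (H = Add(9, 2) = 11)
Mul(H, Function('R')(Function('S')(5))) = Mul(11, Rational(-1, 35)) = Rational(-11, 35)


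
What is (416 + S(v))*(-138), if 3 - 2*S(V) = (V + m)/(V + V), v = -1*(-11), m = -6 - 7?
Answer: -633834/11 ≈ -57621.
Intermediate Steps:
m = -13
v = 11
S(V) = 3/2 - (-13 + V)/(4*V) (S(V) = 3/2 - (V - 13)/(2*(V + V)) = 3/2 - (-13 + V)/(2*(2*V)) = 3/2 - (-13 + V)*1/(2*V)/2 = 3/2 - (-13 + V)/(4*V))
(416 + S(v))*(-138) = (416 + (¼)*(13 + 5*11)/11)*(-138) = (416 + (¼)*(1/11)*(13 + 55))*(-138) = (416 + (¼)*(1/11)*68)*(-138) = (416 + 17/11)*(-138) = (4593/11)*(-138) = -633834/11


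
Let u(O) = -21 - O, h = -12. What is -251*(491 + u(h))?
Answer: -120982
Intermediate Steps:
-251*(491 + u(h)) = -251*(491 + (-21 - 1*(-12))) = -251*(491 + (-21 + 12)) = -251*(491 - 9) = -251*482 = -120982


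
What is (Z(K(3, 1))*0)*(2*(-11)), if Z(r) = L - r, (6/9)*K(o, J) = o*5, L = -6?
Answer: 0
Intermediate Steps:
K(o, J) = 15*o/2 (K(o, J) = 3*(o*5)/2 = 3*(5*o)/2 = 15*o/2)
Z(r) = -6 - r
(Z(K(3, 1))*0)*(2*(-11)) = ((-6 - 15*3/2)*0)*(2*(-11)) = ((-6 - 1*45/2)*0)*(-22) = ((-6 - 45/2)*0)*(-22) = -57/2*0*(-22) = 0*(-22) = 0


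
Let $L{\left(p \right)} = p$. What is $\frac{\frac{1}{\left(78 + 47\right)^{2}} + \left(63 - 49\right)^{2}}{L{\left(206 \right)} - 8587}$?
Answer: $- \frac{3062501}{130953125} \approx -0.023386$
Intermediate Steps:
$\frac{\frac{1}{\left(78 + 47\right)^{2}} + \left(63 - 49\right)^{2}}{L{\left(206 \right)} - 8587} = \frac{\frac{1}{\left(78 + 47\right)^{2}} + \left(63 - 49\right)^{2}}{206 - 8587} = \frac{\frac{1}{125^{2}} + 14^{2}}{-8381} = \left(\frac{1}{15625} + 196\right) \left(- \frac{1}{8381}\right) = \frac{3062501}{15625} \left(- \frac{1}{8381}\right) = - \frac{3062501}{130953125}$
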